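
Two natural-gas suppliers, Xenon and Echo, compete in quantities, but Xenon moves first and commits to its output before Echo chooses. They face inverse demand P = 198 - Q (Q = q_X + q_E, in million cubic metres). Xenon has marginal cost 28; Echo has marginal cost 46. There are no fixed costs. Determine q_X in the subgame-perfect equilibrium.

94

Solve by backward induction. Given q_X, the follower Echo maximises π_E = (198 - q_X - q_E)q_E - 46q_E.
Follower FOC: 152 - q_X - 2q_E = 0, so q_E(q_X) = (152 - q_X)/2.
The leader anticipates this reaction. Substituting into P = 198 - Q gives P = 122 - (1/2)q_X, so π_X = (122 - (1/2)q_X)q_X - 28q_X.
The leader's first-order condition 94 - q_X = 0 yields q_X = 94.
Then q_E = (152 - 94)/2 = 29.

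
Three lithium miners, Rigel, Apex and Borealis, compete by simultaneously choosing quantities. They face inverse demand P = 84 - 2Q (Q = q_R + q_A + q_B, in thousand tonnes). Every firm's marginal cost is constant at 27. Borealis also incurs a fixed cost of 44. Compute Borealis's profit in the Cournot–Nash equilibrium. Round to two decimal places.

Each firm earns π_i = (84 - 2Q)q_i - 27q_i.
First-order condition (treating rivals' output as given): 57 - 4q_i - 2·Σ_{j≠i} q_j = 0.
By symmetry each firm produces the same amount; substituting Σ_{j≠i} q_j = 2q_i yields q_i = 57/8.
Price P = 84 - 2·(171/8) = 165/4.
Borealis's profit: (165/4 - 27)·(57/8) - 44 = 1841/32.

57.53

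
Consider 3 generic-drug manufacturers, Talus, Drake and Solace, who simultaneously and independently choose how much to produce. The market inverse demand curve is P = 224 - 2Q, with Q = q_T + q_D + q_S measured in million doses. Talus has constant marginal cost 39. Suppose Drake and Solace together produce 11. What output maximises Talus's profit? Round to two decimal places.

40.75

With rivals' combined output fixed at 11, Talus's profit is π_T = (224 - 2·11 - 2q_T)q_T - (39q_T) = (202 - 2q_T)q_T - (39q_T).
∂π_T/∂q_T = 163 - 4q_T = 0, so q_T = 163/4.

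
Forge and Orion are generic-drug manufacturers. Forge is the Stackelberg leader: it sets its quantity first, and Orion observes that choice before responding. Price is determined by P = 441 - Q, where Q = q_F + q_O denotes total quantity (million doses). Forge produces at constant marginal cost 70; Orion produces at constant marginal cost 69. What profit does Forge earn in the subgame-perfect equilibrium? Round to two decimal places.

Solve by backward induction. Given q_F, the follower Orion maximises π_O = (441 - q_F - q_O)q_O - 69q_O.
∂π_O/∂q_O = 372 - q_F - 2q_O = 0 gives the reaction function q_O = (372 - q_F)/2.
The leader anticipates this reaction. Substituting into P = 441 - Q gives P = 255 - (1/2)q_F, so π_F = (255 - (1/2)q_F)q_F - 70q_F.
Maximising: ∂π_F/∂q_F = 185 - q_F = 0, giving q_F = 185.
Then q_O = (372 - 185)/2 = 187/2.
Price P = 441 - 557/2 = 325/2.
Forge's profit: (325/2 - 70)·185 = 17112.5000.

17112.50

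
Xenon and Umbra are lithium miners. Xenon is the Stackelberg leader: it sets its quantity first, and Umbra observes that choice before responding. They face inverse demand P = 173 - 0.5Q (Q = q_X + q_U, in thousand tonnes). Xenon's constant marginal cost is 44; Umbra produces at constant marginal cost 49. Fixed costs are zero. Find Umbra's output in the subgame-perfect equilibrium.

Solve by backward induction. Given q_X, the follower Umbra maximises π_U = (173 - (1/2)q_X - (1/2)q_U)q_U - 49q_U.
Setting the follower's marginal profit to zero, 124 - (1/2)q_X - q_U = 0, i.e. q_U = (124 - (1/2)q_X).
The leader anticipates this reaction. Substituting into P = 173 - 0.5Q gives P = 111 - (1/4)q_X, so π_X = (111 - (1/4)q_X)q_X - 44q_X.
The leader's first-order condition 67 - (1/2)q_X = 0 yields q_X = 134.
Then q_U = (124 - (1/2)·134) = 57.

57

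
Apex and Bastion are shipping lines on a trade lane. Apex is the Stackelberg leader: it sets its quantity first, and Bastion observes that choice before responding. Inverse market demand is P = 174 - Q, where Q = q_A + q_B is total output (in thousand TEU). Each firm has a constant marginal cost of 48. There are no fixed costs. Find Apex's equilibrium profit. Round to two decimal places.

Solve by backward induction. Given q_A, the follower Bastion maximises π_B = (174 - q_A - q_B)q_B - 48q_B.
Follower FOC: 126 - q_A - 2q_B = 0, so q_B(q_A) = (126 - q_A)/2.
Apex substitutes q_B(q_A) into its own profit: π_A = q_A(174 - q_A - (126 - q_A)/2) - 48q_A = (111 - (1/2)q_A)q_A - 48q_A.
The leader's first-order condition 63 - q_A = 0 yields q_A = 63.
Then q_B = (126 - 63)/2 = 63/2.
Price P = 174 - 189/2 = 159/2.
Apex's profit: (159/2 - 48)·63 = 1984.5000.

1984.50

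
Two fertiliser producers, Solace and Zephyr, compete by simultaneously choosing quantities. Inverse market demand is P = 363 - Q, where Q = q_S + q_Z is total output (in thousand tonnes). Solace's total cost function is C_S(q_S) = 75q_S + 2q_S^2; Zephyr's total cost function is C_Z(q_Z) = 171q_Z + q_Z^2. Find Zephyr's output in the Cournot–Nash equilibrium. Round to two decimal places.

Solace's profit: π_S = (363 - Q)q_S - (75q_S + 2q_S²). Setting ∂π_S/∂q_S = 0: 288 - 6q_S - (q_Z) = 0.
Zephyr's profit: π_Z = (363 - Q)q_Z - (171q_Z + q_Z²). Setting ∂π_Z/∂q_Z = 0: 192 - 4q_Z - (q_S) = 0.
Rearranging gives the reaction functions q_S = (288 - q_Z)/6 and q_Z = (192 - q_S)/4.
Solving the pair: q_S = 960/23, q_Z = 864/23.

37.57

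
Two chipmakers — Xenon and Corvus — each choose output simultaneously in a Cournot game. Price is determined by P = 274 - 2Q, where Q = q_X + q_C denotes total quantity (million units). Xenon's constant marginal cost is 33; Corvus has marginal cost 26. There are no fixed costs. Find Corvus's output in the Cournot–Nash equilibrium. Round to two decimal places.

Xenon's profit: π_X = (274 - 2Q)q_X - (33q_X). Setting ∂π_X/∂q_X = 0: 241 - 4q_X - 2(q_C) = 0.
Corvus's profit: π_C = (274 - 2Q)q_C - (26q_C). Setting ∂π_C/∂q_C = 0: 248 - 4q_C - 2(q_X) = 0.
Best responses: q_X = (241 - 2q_C)/4, q_C = (248 - 2q_X)/4.
Substituting one into the other gives q_X = 39 and q_C = 85/2.

42.50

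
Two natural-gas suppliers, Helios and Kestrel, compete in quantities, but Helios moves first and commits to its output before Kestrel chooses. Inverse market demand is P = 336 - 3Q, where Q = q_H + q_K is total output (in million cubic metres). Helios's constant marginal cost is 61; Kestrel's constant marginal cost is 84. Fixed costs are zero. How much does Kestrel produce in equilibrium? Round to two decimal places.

17.17

The follower Kestrel best-responds to any q_H: π_K = (336 - 3Q)q_K - 84q_K.
∂π_K/∂q_K = 252 - 3q_H - 6q_K = 0 gives the reaction function q_K = (252 - 3q_H)/6.
The leader anticipates this reaction. Substituting into P = 336 - 3Q gives P = 210 - (3/2)q_H, so π_H = (210 - (3/2)q_H)q_H - 61q_H.
Maximising: ∂π_H/∂q_H = 149 - 3q_H = 0, giving q_H = 149/3.
Then q_K = (252 - 3·(149/3))/6 = 103/6.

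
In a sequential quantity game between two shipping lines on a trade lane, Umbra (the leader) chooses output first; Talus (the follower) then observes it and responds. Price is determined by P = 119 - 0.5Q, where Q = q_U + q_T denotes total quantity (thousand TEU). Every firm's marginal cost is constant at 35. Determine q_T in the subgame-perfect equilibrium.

The follower Talus best-responds to any q_U: π_T = (119 - 0.5Q)q_T - 35q_T.
Setting the follower's marginal profit to zero, 84 - (1/2)q_U - q_T = 0, i.e. q_T = (84 - (1/2)q_U).
The leader anticipates this reaction. Substituting into P = 119 - 0.5Q gives P = 77 - (1/4)q_U, so π_U = (77 - (1/4)q_U)q_U - 35q_U.
The leader's first-order condition 42 - (1/2)q_U = 0 yields q_U = 84.
Then q_T = (84 - (1/2)·84) = 42.

42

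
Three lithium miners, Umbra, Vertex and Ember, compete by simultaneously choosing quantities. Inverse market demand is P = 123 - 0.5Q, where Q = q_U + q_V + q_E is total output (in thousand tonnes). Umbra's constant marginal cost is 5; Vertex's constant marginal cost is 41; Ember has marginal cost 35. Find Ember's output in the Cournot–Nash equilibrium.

32

Umbra's profit: π_U = (123 - 0.5Q)q_U - (5q_U). Setting ∂π_U/∂q_U = 0: 118 - q_U - (1/2)(q_V + q_E) = 0.
Vertex's profit: π_V = (123 - 0.5Q)q_V - (41q_V). Setting ∂π_V/∂q_V = 0: 82 - q_V - (1/2)(q_U + q_E) = 0.
Ember's first-order condition: 88 - q_E - (1/2)(q_U + q_V) = 0.
Summing all 3 equations gives 288 − 2Q = 0, hence Q = 144.
Back-substituting: q_U = (118 − 72)/(1/2) = 92, q_V = (82 − 72)/(1/2) = 20, q_E = (88 − 72)/(1/2) = 32.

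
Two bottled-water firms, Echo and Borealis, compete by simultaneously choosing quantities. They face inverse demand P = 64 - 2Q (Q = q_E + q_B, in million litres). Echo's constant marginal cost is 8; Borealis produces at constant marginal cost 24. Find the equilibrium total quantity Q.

16

Echo's profit: π_E = (64 - 2Q)q_E - (8q_E). Setting ∂π_E/∂q_E = 0: 56 - 4q_E - 2(q_B) = 0.
Borealis's first-order condition: 40 - 4q_B - 2(q_E) = 0.
Rearranging gives the reaction functions q_E = (56 - 2q_B)/4 and q_B = (40 - 2q_E)/4.
Solving the pair: q_E = 12, q_B = 4.
Total output Q = 12 + 4 = 16.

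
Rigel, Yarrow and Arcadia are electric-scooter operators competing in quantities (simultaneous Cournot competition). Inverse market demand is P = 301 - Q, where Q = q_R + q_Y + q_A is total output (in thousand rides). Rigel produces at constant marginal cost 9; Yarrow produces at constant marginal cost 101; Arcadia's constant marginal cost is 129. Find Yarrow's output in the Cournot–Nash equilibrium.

Rigel's profit: π_R = (301 - Q)q_R - (9q_R). Setting ∂π_R/∂q_R = 0: 292 - 2q_R - (q_Y + q_A) = 0.
Yarrow's profit: π_Y = (301 - Q)q_Y - (101q_Y). Setting ∂π_Y/∂q_Y = 0: 200 - 2q_Y - (q_R + q_A) = 0.
Arcadia's first-order condition: 172 - 2q_A - (q_R + q_Y) = 0.
Summing all 3 equations gives 664 − 4Q = 0, hence Q = 166.
Back-substituting: q_R = (292 − 166) = 126, q_Y = (200 − 166) = 34, q_A = (172 − 166) = 6.

34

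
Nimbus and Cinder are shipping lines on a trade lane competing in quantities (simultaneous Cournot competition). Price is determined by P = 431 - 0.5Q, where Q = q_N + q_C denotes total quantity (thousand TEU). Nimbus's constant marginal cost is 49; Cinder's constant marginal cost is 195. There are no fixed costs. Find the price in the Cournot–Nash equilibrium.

225

Nimbus's profit: π_N = (431 - 0.5Q)q_N - (49q_N). Setting ∂π_N/∂q_N = 0: 382 - q_N - (1/2)(q_C) = 0.
Cinder's profit: π_C = (431 - 0.5Q)q_C - (195q_C). Setting ∂π_C/∂q_C = 0: 236 - q_C - (1/2)(q_N) = 0.
So q_N = (382 - (1/2)q_C) and q_C = (236 - (1/2)q_N).
Solving the pair: q_N = 352, q_C = 60.
Total output Q = 412, so price P = 431 - (1/2)·412 = 225.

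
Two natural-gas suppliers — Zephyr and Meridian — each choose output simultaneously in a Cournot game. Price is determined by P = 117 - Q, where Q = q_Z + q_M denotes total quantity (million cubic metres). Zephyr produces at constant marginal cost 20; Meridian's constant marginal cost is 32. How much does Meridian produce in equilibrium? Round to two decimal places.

24.33

Zephyr's profit: π_Z = (117 - Q)q_Z - (20q_Z). Setting ∂π_Z/∂q_Z = 0: 97 - 2q_Z - (q_M) = 0.
Meridian's profit: π_M = (117 - Q)q_M - (32q_M). Setting ∂π_M/∂q_M = 0: 85 - 2q_M - (q_Z) = 0.
Rearranging gives the reaction functions q_Z = (97 - q_M)/2 and q_M = (85 - q_Z)/2.
Substituting one into the other gives q_Z = 109/3 and q_M = 73/3.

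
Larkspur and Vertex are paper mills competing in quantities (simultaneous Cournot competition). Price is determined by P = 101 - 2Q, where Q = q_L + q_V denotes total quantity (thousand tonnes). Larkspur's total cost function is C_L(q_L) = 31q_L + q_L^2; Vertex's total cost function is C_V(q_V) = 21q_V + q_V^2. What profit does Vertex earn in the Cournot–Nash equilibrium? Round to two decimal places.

Larkspur's profit: π_L = (101 - 2Q)q_L - (31q_L + q_L²). Setting ∂π_L/∂q_L = 0: 70 - 6q_L - 2(q_V) = 0.
Vertex's profit: π_V = (101 - 2Q)q_V - (21q_V + q_V²). Setting ∂π_V/∂q_V = 0: 80 - 6q_V - 2(q_L) = 0.
Best responses: q_L = (70 - 2q_V)/6, q_V = (80 - 2q_L)/6.
Substituting one into the other gives q_L = 65/8 and q_V = 85/8.
Price P = 101 - 2·(75/4) = 127/2.
Vertex's profit: (127/2)·(85/8) - 21·(85/8) - (85/8)² = 338.6719.

338.67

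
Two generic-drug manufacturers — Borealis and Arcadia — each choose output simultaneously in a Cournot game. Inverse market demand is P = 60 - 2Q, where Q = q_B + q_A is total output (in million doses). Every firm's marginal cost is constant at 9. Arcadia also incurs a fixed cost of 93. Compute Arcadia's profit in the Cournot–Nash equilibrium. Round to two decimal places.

51.50

Each firm earns π_i = (60 - 2Q)q_i - 9q_i.
Setting ∂π_i/∂q_i = 0 with rivals' quantities fixed: 51 - 4q_i - 2q_j = 0.
With identical firms every q_j equals q_i, so q_j = q_i and 51 = 6q_i, giving q_i = 17/2.
Price P = 60 - 2·17 = 26.
Arcadia's profit: (26 - 9)·(17/2) - 93 = 103/2.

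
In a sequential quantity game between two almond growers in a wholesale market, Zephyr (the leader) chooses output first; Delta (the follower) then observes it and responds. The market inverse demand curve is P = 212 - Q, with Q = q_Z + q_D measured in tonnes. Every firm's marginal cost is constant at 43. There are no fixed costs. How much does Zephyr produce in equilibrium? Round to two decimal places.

84.50

Solve by backward induction. Given q_Z, the follower Delta maximises π_D = (212 - q_Z - q_D)q_D - 43q_D.
Follower FOC: 169 - q_Z - 2q_D = 0, so q_D(q_Z) = (169 - q_Z)/2.
The leader anticipates this reaction. Substituting into P = 212 - Q gives P = 255/2 - (1/2)q_Z, so π_Z = (255/2 - (1/2)q_Z)q_Z - 43q_Z.
Leader FOC: 169/2 - q_Z = 0, so q_Z = 169/2.
Then q_D = (169 - 169/2)/2 = 169/4.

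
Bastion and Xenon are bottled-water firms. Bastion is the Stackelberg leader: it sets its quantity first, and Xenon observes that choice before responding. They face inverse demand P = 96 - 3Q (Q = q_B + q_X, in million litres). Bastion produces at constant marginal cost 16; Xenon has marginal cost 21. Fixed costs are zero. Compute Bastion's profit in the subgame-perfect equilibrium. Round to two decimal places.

301.04

The follower Xenon best-responds to any q_B: π_X = (96 - 3Q)q_X - 21q_X.
Follower FOC: 75 - 3q_B - 6q_X = 0, so q_X(q_B) = (75 - 3q_B)/6.
Bastion substitutes q_X(q_B) into its own profit: π_B = q_B(96 - 3q_B - (75 - 3q_B)/2) - 16q_B = (117/2 - (3/2)q_B)q_B - 16q_B.
Maximising: ∂π_B/∂q_B = 85/2 - 3q_B = 0, giving q_B = 85/6.
Then q_X = (75 - 3·(85/6))/6 = 65/12.
Price P = 96 - 3·(235/12) = 149/4.
Bastion's profit: (149/4 - 16)·(85/6) = 301.0417.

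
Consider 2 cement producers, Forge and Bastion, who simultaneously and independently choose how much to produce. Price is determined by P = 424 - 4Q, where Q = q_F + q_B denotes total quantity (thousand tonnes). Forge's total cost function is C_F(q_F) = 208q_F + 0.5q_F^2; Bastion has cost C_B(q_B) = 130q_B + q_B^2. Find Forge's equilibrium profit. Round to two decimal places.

795.68

Forge's profit: π_F = (424 - 4Q)q_F - (208q_F + (1/2)q_F²). Setting ∂π_F/∂q_F = 0: 216 - 9q_F - 4(q_B) = 0.
Bastion's profit: π_B = (424 - 4Q)q_B - (130q_B + q_B²). Setting ∂π_B/∂q_B = 0: 294 - 10q_B - 4(q_F) = 0.
Rearranging gives the reaction functions q_F = (216 - 4q_B)/9 and q_B = (294 - 4q_F)/10.
Solving the pair: q_F = 492/37, q_B = 891/37.
Price P = 424 - 4·(1383/37) = 274.4865.
Forge's profit: 274.4865·(492/37) - 208·(492/37) - (1/2)(492/37)² = 795.6815.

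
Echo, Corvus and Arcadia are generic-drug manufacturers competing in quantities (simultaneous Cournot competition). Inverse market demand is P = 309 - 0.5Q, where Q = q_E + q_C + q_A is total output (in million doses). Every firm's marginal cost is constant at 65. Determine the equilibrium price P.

126

Each firm earns π_i = (309 - 0.5Q)q_i - 65q_i.
First-order condition (treating rivals' output as given): 244 - q_i - (1/2)·Σ_{j≠i} q_j = 0.
With identical firms every q_j equals q_i, so Σ_{j≠i} q_j = 2q_i and 244 = 2q_i, giving q_i = 122.
Total output Q = 366, so price P = 309 - (1/2)·366 = 126.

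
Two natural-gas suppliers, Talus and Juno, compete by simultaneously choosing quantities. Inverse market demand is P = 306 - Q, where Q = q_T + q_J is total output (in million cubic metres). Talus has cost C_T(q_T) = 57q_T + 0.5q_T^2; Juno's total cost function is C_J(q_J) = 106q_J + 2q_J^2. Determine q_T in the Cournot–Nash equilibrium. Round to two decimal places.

Talus's profit: π_T = (306 - Q)q_T - (57q_T + (1/2)q_T²). Setting ∂π_T/∂q_T = 0: 249 - 3q_T - (q_J) = 0.
Juno's first-order condition: 200 - 6q_J - (q_T) = 0.
Best responses: q_T = (249 - q_J)/3, q_J = (200 - q_T)/6.
Solving the pair: q_T = 1294/17, q_J = 351/17.

76.12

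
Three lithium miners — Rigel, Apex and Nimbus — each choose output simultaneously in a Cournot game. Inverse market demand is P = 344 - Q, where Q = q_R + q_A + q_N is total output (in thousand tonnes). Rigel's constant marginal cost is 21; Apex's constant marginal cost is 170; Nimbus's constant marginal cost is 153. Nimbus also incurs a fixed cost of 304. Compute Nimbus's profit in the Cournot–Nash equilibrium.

57

Rigel's profit: π_R = (344 - Q)q_R - (21q_R). Setting ∂π_R/∂q_R = 0: 323 - 2q_R - (q_A + q_N) = 0.
Apex's first-order condition: 174 - 2q_A - (q_R + q_N) = 0.
Nimbus's profit: π_N = (344 - Q)q_N - (153q_N). Setting ∂π_N/∂q_N = 0: 191 - 2q_N - (q_R + q_A) = 0.
Adding the 3 conditions: 688 − 2Q − 2Q = 0, i.e. Q = 172.
Back-substituting: q_R = (323 − 172) = 151, q_A = (174 − 172) = 2, q_N = (191 − 172) = 19.
Price P = 344 - 172 = 172.
Nimbus's profit: (172 - 153)·19 - 304 = 57.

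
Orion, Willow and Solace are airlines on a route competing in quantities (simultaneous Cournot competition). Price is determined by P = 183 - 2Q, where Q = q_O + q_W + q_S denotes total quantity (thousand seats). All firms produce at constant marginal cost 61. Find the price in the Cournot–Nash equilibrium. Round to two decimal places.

91.50

Each firm earns π_i = (183 - 2Q)q_i - 61q_i.
Setting ∂π_i/∂q_i = 0 with rivals' quantities fixed: 122 - 4q_i - 2·Σ_{j≠i} q_j = 0.
With identical firms every q_j equals q_i, so Σ_{j≠i} q_j = 2q_i and 122 = 8q_i, giving q_i = 61/4.
Total output Q = 183/4, so price P = 183 - 2·(183/4) = 183/2.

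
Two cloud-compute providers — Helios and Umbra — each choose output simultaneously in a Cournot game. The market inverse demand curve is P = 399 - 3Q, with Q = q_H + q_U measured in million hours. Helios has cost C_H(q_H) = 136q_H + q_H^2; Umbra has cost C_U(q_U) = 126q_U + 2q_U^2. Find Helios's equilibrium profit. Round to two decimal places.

2602.44

Helios's profit: π_H = (399 - 3Q)q_H - (136q_H + q_H²). Setting ∂π_H/∂q_H = 0: 263 - 8q_H - 3(q_U) = 0.
Umbra's first-order condition: 273 - 10q_U - 3(q_H) = 0.
Rearranging gives the reaction functions q_H = (263 - 3q_U)/8 and q_U = (273 - 3q_H)/10.
Solving the pair: q_H = 1811/71, q_U = 1395/71.
Price P = 399 - 3·45.1549 = 263.5352.
Helios's profit: 263.5352·(1811/71) - 136·(1811/71) - (1811/71)² = 2602.4368.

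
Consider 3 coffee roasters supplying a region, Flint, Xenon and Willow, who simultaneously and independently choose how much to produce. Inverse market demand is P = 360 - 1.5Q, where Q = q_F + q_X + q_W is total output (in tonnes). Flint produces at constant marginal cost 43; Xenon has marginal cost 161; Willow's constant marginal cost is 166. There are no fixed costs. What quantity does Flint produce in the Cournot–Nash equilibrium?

Flint's profit: π_F = (360 - 1.5Q)q_F - (43q_F). Setting ∂π_F/∂q_F = 0: 317 - 3q_F - (3/2)(q_X + q_W) = 0.
Xenon's profit: π_X = (360 - 1.5Q)q_X - (161q_X). Setting ∂π_X/∂q_X = 0: 199 - 3q_X - (3/2)(q_F + q_W) = 0.
Willow's first-order condition: 194 - 3q_W - (3/2)(q_F + q_X) = 0.
Adding the 3 first-order conditions: 710 − 6Q = 0, so Q = 355/3.
Back-substituting: q_F = (317 − 355/2)/(3/2) = 93, q_X = (199 − 355/2)/(3/2) = 43/3, q_W = (194 − 355/2)/(3/2) = 11.

93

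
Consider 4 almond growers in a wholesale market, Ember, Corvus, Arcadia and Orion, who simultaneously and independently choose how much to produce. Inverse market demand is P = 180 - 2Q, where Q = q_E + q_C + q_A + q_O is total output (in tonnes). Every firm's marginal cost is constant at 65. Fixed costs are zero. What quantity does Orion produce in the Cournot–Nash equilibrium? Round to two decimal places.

Each firm earns π_i = (180 - 2Q)q_i - 65q_i.
First-order condition (treating rivals' output as given): 115 - 4q_i - 2·Σ_{j≠i} q_j = 0.
By symmetry each firm produces the same amount; substituting Σ_{j≠i} q_j = 3q_i yields q_i = 115/10 = 23/2.

11.50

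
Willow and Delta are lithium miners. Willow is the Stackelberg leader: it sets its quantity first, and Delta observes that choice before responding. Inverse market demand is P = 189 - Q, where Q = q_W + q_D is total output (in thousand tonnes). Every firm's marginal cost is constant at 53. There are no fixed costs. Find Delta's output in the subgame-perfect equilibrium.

The follower Delta best-responds to any q_W: π_D = (189 - Q)q_D - 53q_D.
∂π_D/∂q_D = 136 - q_W - 2q_D = 0 gives the reaction function q_D = (136 - q_W)/2.
The leader anticipates this reaction. Substituting into P = 189 - Q gives P = 121 - (1/2)q_W, so π_W = (121 - (1/2)q_W)q_W - 53q_W.
The leader's first-order condition 68 - q_W = 0 yields q_W = 68.
Then q_D = (136 - 68)/2 = 34.

34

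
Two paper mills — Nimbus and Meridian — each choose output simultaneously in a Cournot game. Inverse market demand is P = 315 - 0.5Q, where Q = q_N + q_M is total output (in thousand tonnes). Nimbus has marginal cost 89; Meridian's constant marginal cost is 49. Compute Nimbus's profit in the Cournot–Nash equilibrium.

Nimbus's profit: π_N = (315 - 0.5Q)q_N - (89q_N). Setting ∂π_N/∂q_N = 0: 226 - q_N - (1/2)(q_M) = 0.
Meridian's profit: π_M = (315 - 0.5Q)q_M - (49q_M). Setting ∂π_M/∂q_M = 0: 266 - q_M - (1/2)(q_N) = 0.
Best responses: q_N = (226 - (1/2)q_M), q_M = (266 - (1/2)q_N).
Substituting one into the other gives q_N = 124 and q_M = 204.
Price P = 315 - (1/2)·328 = 151.
Nimbus's profit: (151 - 89)·124 = 7688.

7688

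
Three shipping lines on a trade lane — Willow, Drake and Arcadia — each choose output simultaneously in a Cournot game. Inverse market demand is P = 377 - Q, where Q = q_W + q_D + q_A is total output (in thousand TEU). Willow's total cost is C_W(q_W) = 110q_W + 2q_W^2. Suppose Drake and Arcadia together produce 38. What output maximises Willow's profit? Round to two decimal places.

38.17

With rivals' combined output fixed at 38, Willow's profit is π_W = (377 - 38 - q_W)q_W - (110q_W + 2q_W²) = (339 - q_W)q_W - (110q_W + 2q_W²).
∂π_W/∂q_W = 229 - 6q_W = 0, so q_W = 229/6.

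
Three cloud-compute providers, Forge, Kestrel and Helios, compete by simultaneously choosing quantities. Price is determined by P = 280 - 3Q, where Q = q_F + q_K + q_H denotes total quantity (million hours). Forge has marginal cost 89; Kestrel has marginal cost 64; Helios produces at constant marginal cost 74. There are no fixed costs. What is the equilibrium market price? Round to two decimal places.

Forge's profit: π_F = (280 - 3Q)q_F - (89q_F). Setting ∂π_F/∂q_F = 0: 191 - 6q_F - 3(q_K + q_H) = 0.
Kestrel's profit: π_K = (280 - 3Q)q_K - (64q_K). Setting ∂π_K/∂q_K = 0: 216 - 6q_K - 3(q_F + q_H) = 0.
Helios's profit: π_H = (280 - 3Q)q_H - (74q_H). Setting ∂π_H/∂q_H = 0: 206 - 6q_H - 3(q_F + q_K) = 0.
Adding the 3 conditions: 613 − 6Q − 6Q = 0, i.e. Q = 613/12.
Back-substituting: q_F = (191 − 613/4)/3 = 151/12, q_K = (216 − 613/4)/3 = 251/12, q_H = (206 − 613/4)/3 = 211/12.
Total output Q = 613/12, so price P = 280 - 3·(613/12) = 507/4.

126.75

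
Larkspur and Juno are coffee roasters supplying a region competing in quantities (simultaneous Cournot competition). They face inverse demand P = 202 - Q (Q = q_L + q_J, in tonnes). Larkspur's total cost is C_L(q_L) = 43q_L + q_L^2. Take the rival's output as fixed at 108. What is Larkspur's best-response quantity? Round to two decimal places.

12.75

With the rival's output fixed at 108, Larkspur's profit is π_L = (202 - 108 - q_L)q_L - (43q_L + q_L²) = (94 - q_L)q_L - (43q_L + q_L²).
∂π_L/∂q_L = 51 - 4q_L = 0, so q_L = 51/4.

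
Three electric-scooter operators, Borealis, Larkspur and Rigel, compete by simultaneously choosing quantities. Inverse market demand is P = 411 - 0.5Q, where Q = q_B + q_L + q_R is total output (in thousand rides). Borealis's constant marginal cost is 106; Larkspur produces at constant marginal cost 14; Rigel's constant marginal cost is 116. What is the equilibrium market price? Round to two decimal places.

Borealis's profit: π_B = (411 - 0.5Q)q_B - (106q_B). Setting ∂π_B/∂q_B = 0: 305 - q_B - (1/2)(q_L + q_R) = 0.
Larkspur's first-order condition: 397 - q_L - (1/2)(q_B + q_R) = 0.
Rigel's profit: π_R = (411 - 0.5Q)q_R - (116q_R). Setting ∂π_R/∂q_R = 0: 295 - q_R - (1/2)(q_B + q_L) = 0.
Adding the 3 first-order conditions: 997 − 2Q = 0, so Q = 997/2.
Back-substituting: q_B = (305 − 997/4)/(1/2) = 223/2, q_L = (397 − 997/4)/(1/2) = 591/2, q_R = (295 − 997/4)/(1/2) = 183/2.
Total output Q = 997/2, so price P = 411 - (1/2)·(997/2) = 647/4.

161.75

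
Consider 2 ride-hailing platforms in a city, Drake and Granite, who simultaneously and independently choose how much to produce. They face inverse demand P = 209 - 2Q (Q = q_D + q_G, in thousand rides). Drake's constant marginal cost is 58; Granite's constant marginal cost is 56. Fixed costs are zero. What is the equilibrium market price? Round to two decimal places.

Drake's profit: π_D = (209 - 2Q)q_D - (58q_D). Setting ∂π_D/∂q_D = 0: 151 - 4q_D - 2(q_G) = 0.
Granite's profit: π_G = (209 - 2Q)q_G - (56q_G). Setting ∂π_G/∂q_G = 0: 153 - 4q_G - 2(q_D) = 0.
So q_D = (151 - 2q_G)/4 and q_G = (153 - 2q_D)/4.
Solving the pair: q_D = 149/6, q_G = 155/6.
Total output Q = 152/3, so price P = 209 - 2·(152/3) = 323/3.

107.67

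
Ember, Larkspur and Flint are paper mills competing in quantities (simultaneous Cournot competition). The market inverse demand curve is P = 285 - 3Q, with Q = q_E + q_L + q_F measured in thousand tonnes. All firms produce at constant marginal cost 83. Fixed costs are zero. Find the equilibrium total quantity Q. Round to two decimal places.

50.50

Each firm earns π_i = (285 - 3Q)q_i - 83q_i.
First-order condition (treating rivals' output as given): 202 - 6q_i - 3·Σ_{j≠i} q_j = 0.
By symmetry each firm produces the same amount; substituting Σ_{j≠i} q_j = 2q_i yields q_i = 202/12 = 101/6.
Total output Q = 101/6 + 101/6 + 101/6 = 101/2.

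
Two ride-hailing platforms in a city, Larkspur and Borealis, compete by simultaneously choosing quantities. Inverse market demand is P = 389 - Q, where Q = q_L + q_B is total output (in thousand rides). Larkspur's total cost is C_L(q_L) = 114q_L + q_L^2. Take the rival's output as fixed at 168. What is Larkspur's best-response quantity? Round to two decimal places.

With the rival's output fixed at 168, Larkspur's profit is π_L = (389 - 168 - q_L)q_L - (114q_L + q_L²) = (221 - q_L)q_L - (114q_L + q_L²).
∂π_L/∂q_L = 107 - 4q_L = 0, so q_L = 107/4.

26.75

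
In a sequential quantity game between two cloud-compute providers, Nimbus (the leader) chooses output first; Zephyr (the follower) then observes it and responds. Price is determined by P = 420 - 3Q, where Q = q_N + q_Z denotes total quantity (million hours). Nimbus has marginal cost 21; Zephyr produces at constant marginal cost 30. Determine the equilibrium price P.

Solve by backward induction. Given q_N, the follower Zephyr maximises π_Z = (420 - 3q_N - 3q_Z)q_Z - 30q_Z.
Follower FOC: 390 - 3q_N - 6q_Z = 0, so q_Z(q_N) = (390 - 3q_N)/6.
The leader anticipates this reaction. Substituting into P = 420 - 3Q gives P = 225 - (3/2)q_N, so π_N = (225 - (3/2)q_N)q_N - 21q_N.
Maximising: ∂π_N/∂q_N = 204 - 3q_N = 0, giving q_N = 68.
Then q_Z = (390 - 3·68)/6 = 31.
Total output Q = 99, so price P = 420 - 3·99 = 123.

123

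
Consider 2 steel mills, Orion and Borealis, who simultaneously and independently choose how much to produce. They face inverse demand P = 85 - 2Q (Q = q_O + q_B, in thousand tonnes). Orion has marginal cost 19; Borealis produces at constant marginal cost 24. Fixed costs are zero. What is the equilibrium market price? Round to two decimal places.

Orion's profit: π_O = (85 - 2Q)q_O - (19q_O). Setting ∂π_O/∂q_O = 0: 66 - 4q_O - 2(q_B) = 0.
Borealis's profit: π_B = (85 - 2Q)q_B - (24q_B). Setting ∂π_B/∂q_B = 0: 61 - 4q_B - 2(q_O) = 0.
Best responses: q_O = (66 - 2q_B)/4, q_B = (61 - 2q_O)/4.
Solving the pair: q_O = 71/6, q_B = 28/3.
Total output Q = 127/6, so price P = 85 - 2·(127/6) = 128/3.

42.67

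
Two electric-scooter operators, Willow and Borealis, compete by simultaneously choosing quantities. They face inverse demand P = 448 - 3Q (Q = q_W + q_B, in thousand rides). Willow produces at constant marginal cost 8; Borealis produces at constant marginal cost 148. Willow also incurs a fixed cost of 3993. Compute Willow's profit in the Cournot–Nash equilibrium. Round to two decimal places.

Willow's profit: π_W = (448 - 3Q)q_W - (8q_W). Setting ∂π_W/∂q_W = 0: 440 - 6q_W - 3(q_B) = 0.
Borealis's profit: π_B = (448 - 3Q)q_B - (148q_B). Setting ∂π_B/∂q_B = 0: 300 - 6q_B - 3(q_W) = 0.
So q_W = (440 - 3q_B)/6 and q_B = (300 - 3q_W)/6.
Solving the pair: q_W = 580/9, q_B = 160/9.
Price P = 448 - 3·(740/9) = 604/3.
Willow's profit: (604/3 - 8)·(580/9) - 3993 = 8466.2593.

8466.26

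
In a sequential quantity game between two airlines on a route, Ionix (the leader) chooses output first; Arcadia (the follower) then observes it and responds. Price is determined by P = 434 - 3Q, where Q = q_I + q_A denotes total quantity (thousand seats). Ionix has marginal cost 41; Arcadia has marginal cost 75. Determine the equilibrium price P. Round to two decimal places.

147.75

The follower Arcadia best-responds to any q_I: π_A = (434 - 3Q)q_A - 75q_A.
Follower FOC: 359 - 3q_I - 6q_A = 0, so q_A(q_I) = (359 - 3q_I)/6.
Ionix substitutes q_A(q_I) into its own profit: π_I = q_I(434 - 3q_I - (359 - 3q_I)/2) - 41q_I = (509/2 - (3/2)q_I)q_I - 41q_I.
Maximising: ∂π_I/∂q_I = 427/2 - 3q_I = 0, giving q_I = 427/6.
Then q_A = (359 - 3·(427/6))/6 = 97/4.
Total output Q = 1145/12, so price P = 434 - 3·(1145/12) = 591/4.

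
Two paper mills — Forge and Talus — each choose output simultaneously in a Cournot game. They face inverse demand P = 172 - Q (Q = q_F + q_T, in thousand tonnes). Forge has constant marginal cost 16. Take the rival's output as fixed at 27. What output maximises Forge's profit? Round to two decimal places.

64.50

With the rival's output fixed at 27, Forge's profit is π_F = (172 - 27 - q_F)q_F - (16q_F) = (145 - q_F)q_F - (16q_F).
∂π_F/∂q_F = 129 - 2q_F = 0, so q_F = 129/2.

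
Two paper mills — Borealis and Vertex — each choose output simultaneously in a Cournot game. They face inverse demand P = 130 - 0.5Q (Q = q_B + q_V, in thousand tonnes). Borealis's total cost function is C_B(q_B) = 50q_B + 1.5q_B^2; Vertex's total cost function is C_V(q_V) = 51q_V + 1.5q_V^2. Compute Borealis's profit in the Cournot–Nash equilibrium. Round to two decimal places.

634.36

Borealis's profit: π_B = (130 - 0.5Q)q_B - (50q_B + (3/2)q_B²). Setting ∂π_B/∂q_B = 0: 80 - 4q_B - (1/2)(q_V) = 0.
Vertex's first-order condition: 79 - 4q_V - (1/2)(q_B) = 0.
Rearranging gives the reaction functions q_B = (80 - (1/2)q_V)/4 and q_V = (79 - (1/2)q_B)/4.
Substituting one into the other gives q_B = 374/21 and q_V = 368/21.
Price P = 130 - (1/2)·(106/3) = 337/3.
Borealis's profit: (337/3)·(374/21) - 50·(374/21) - (3/2)(374/21)² = 634.3583.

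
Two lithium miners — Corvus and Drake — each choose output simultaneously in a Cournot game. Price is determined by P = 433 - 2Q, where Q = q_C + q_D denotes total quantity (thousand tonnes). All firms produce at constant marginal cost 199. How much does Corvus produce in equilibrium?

39

Each firm earns π_i = (433 - 2Q)q_i - 199q_i.
Setting ∂π_i/∂q_i = 0 with rivals' quantities fixed: 234 - 4q_i - 2q_j = 0.
By symmetry each firm produces the same amount; substituting q_j = q_i yields q_i = 234/6 = 39.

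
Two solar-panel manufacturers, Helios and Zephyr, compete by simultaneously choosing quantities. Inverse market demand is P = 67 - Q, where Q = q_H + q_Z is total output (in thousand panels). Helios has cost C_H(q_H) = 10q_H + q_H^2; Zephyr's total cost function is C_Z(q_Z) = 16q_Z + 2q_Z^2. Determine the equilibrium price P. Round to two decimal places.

47.96

Helios's profit: π_H = (67 - Q)q_H - (10q_H + q_H²). Setting ∂π_H/∂q_H = 0: 57 - 4q_H - (q_Z) = 0.
Zephyr's first-order condition: 51 - 6q_Z - (q_H) = 0.
Best responses: q_H = (57 - q_Z)/4, q_Z = (51 - q_H)/6.
Substituting one into the other gives q_H = 291/23 and q_Z = 147/23.
Total output Q = 438/23, so price P = 67 - 438/23 = 1103/23.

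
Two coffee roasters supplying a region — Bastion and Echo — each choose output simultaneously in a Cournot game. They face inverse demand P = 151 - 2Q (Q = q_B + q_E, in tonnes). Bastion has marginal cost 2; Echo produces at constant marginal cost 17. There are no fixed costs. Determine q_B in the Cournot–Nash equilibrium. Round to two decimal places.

27.33

Bastion's profit: π_B = (151 - 2Q)q_B - (2q_B). Setting ∂π_B/∂q_B = 0: 149 - 4q_B - 2(q_E) = 0.
Echo's first-order condition: 134 - 4q_E - 2(q_B) = 0.
So q_B = (149 - 2q_E)/4 and q_E = (134 - 2q_B)/4.
Substituting one into the other gives q_B = 82/3 and q_E = 119/6.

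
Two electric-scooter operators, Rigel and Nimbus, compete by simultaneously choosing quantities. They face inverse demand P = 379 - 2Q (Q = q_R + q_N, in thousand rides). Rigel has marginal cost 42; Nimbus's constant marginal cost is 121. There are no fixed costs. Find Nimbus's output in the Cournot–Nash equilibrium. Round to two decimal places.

29.83

Rigel's profit: π_R = (379 - 2Q)q_R - (42q_R). Setting ∂π_R/∂q_R = 0: 337 - 4q_R - 2(q_N) = 0.
Nimbus's profit: π_N = (379 - 2Q)q_N - (121q_N). Setting ∂π_N/∂q_N = 0: 258 - 4q_N - 2(q_R) = 0.
So q_R = (337 - 2q_N)/4 and q_N = (258 - 2q_R)/4.
Substituting one into the other gives q_R = 208/3 and q_N = 179/6.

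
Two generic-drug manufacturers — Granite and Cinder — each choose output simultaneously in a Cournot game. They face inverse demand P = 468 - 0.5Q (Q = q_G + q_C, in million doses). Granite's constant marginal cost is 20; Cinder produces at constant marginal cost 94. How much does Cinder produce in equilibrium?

Granite's profit: π_G = (468 - 0.5Q)q_G - (20q_G). Setting ∂π_G/∂q_G = 0: 448 - q_G - (1/2)(q_C) = 0.
Cinder's first-order condition: 374 - q_C - (1/2)(q_G) = 0.
Rearranging gives the reaction functions q_G = (448 - (1/2)q_C) and q_C = (374 - (1/2)q_G).
Substituting one into the other gives q_G = 348 and q_C = 200.

200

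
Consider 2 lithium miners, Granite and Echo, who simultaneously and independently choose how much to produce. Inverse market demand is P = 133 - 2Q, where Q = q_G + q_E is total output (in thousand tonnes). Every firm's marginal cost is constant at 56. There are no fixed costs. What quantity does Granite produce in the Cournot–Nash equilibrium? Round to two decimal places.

12.83

Each firm earns π_i = (133 - 2Q)q_i - 56q_i.
First-order condition (treating rivals' output as given): 77 - 4q_i - 2q_j = 0.
By symmetry each firm produces the same amount; substituting q_j = q_i yields q_i = 77/6.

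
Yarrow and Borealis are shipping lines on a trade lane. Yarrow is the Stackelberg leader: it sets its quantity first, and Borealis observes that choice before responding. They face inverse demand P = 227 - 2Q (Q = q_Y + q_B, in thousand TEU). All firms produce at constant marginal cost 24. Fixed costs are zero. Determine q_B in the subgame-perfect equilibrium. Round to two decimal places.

The follower Borealis best-responds to any q_Y: π_B = (227 - 2Q)q_B - 24q_B.
Setting the follower's marginal profit to zero, 203 - 2q_Y - 4q_B = 0, i.e. q_B = (203 - 2q_Y)/4.
Yarrow substitutes q_B(q_Y) into its own profit: π_Y = q_Y(227 - 2q_Y - (203 - 2q_Y)/2) - 24q_Y = (251/2 - q_Y)q_Y - 24q_Y.
The leader's first-order condition 203/2 - 2q_Y = 0 yields q_Y = 203/4.
Then q_B = (203 - 2·(203/4))/4 = 203/8.

25.38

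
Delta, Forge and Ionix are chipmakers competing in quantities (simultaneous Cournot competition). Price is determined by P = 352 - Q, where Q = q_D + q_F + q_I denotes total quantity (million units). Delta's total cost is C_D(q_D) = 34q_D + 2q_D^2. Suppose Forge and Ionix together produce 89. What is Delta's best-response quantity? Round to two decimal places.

38.17

With rivals' combined output fixed at 89, Delta's profit is π_D = (352 - 89 - q_D)q_D - (34q_D + 2q_D²) = (263 - q_D)q_D - (34q_D + 2q_D²).
∂π_D/∂q_D = 229 - 6q_D = 0, so q_D = 229/6.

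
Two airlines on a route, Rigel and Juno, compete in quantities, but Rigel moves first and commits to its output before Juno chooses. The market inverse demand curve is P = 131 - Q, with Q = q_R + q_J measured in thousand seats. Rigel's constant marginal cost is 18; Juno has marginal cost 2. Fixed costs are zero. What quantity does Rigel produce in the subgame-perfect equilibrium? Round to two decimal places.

48.50

Solve by backward induction. Given q_R, the follower Juno maximises π_J = (131 - q_R - q_J)q_J - 2q_J.
Setting the follower's marginal profit to zero, 129 - q_R - 2q_J = 0, i.e. q_J = (129 - q_R)/2.
Rigel substitutes q_J(q_R) into its own profit: π_R = q_R(131 - q_R - (129 - q_R)/2) - 18q_R = (133/2 - (1/2)q_R)q_R - 18q_R.
Maximising: ∂π_R/∂q_R = 97/2 - q_R = 0, giving q_R = 97/2.
Then q_J = (129 - 97/2)/2 = 161/4.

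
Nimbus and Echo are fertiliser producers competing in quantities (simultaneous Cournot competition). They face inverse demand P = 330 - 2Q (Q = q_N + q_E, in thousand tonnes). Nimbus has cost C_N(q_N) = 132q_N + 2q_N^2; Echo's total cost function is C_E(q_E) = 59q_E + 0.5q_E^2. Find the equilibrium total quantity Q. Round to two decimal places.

Nimbus's profit: π_N = (330 - 2Q)q_N - (132q_N + 2q_N²). Setting ∂π_N/∂q_N = 0: 198 - 8q_N - 2(q_E) = 0.
Echo's profit: π_E = (330 - 2Q)q_E - (59q_E + (1/2)q_E²). Setting ∂π_E/∂q_E = 0: 271 - 5q_E - 2(q_N) = 0.
Rearranging gives the reaction functions q_N = (198 - 2q_E)/8 and q_E = (271 - 2q_N)/5.
Substituting one into the other gives q_N = 112/9 and q_E = 443/9.
Total output Q = 112/9 + 443/9 = 185/3.

61.67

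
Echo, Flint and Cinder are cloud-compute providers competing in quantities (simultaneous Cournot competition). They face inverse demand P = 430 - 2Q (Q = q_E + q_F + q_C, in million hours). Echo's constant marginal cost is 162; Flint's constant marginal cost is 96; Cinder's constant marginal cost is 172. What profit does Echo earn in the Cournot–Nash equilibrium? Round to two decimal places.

Echo's profit: π_E = (430 - 2Q)q_E - (162q_E). Setting ∂π_E/∂q_E = 0: 268 - 4q_E - 2(q_F + q_C) = 0.
Flint's first-order condition: 334 - 4q_F - 2(q_E + q_C) = 0.
Cinder's profit: π_C = (430 - 2Q)q_C - (172q_C). Setting ∂π_C/∂q_C = 0: 258 - 4q_C - 2(q_E + q_F) = 0.
Adding the 3 conditions: 860 − 4Q − 4Q = 0, i.e. Q = 215/2.
Back-substituting: q_E = (268 − 215)/2 = 53/2, q_F = (334 − 215)/2 = 119/2, q_C = (258 − 215)/2 = 43/2.
Price P = 430 - 2·(215/2) = 215.
Echo's profit: (215 - 162)·(53/2) = 1404.5000.

1404.50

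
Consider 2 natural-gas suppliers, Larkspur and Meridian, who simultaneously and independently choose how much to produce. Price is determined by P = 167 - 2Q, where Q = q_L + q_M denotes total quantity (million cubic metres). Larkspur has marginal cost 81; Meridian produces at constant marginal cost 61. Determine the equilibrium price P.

103

Larkspur's profit: π_L = (167 - 2Q)q_L - (81q_L). Setting ∂π_L/∂q_L = 0: 86 - 4q_L - 2(q_M) = 0.
Meridian's profit: π_M = (167 - 2Q)q_M - (61q_M). Setting ∂π_M/∂q_M = 0: 106 - 4q_M - 2(q_L) = 0.
Best responses: q_L = (86 - 2q_M)/4, q_M = (106 - 2q_L)/4.
Solving the pair: q_L = 11, q_M = 21.
Total output Q = 32, so price P = 167 - 2·32 = 103.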